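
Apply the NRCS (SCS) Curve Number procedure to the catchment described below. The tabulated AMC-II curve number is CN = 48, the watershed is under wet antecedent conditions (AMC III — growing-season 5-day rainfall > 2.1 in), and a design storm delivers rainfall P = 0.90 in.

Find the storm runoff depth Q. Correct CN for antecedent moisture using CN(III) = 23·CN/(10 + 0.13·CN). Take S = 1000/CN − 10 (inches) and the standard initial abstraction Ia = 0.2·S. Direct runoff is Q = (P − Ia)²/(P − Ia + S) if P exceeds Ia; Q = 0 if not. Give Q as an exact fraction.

Q = 0 in ≈ 0.000 in

Wet (AMC III): CN(III) = 23·48/(10 + 0.13·48) = 1104/(406/25) = 13800/203 ≈ 67.980
Retention S: 1000/CN − 10 with CN=67.980 → S = 325/69 ≈ 4.710 in
Ia = 0.2S: 0.2·4.710 = 0.942 in (exactly 65/69)
P = 0.900 ≤ Ia = 0.942 in: entire storm abstracted, Q = 0.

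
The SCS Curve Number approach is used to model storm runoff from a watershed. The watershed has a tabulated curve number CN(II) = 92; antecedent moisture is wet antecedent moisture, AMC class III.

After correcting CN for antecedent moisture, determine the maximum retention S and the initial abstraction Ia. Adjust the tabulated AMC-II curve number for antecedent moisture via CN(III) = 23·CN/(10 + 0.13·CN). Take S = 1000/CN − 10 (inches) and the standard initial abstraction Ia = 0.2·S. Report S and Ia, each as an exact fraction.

S = 200/529 in ≈ 0.378 in; Ia = 40/529 in ≈ 0.076 in

Wet (AMC III): CN(III) = 23·92/(10 + 0.13·92) = 2116/(549/25) = 52900/549 ≈ 96.357
Retention S: 1000/CN − 10 with CN=96.357 → S = 200/529 ≈ 0.378 in
Ia = 0.2S: 0.2·0.378 = 0.076 in (exactly 40/529)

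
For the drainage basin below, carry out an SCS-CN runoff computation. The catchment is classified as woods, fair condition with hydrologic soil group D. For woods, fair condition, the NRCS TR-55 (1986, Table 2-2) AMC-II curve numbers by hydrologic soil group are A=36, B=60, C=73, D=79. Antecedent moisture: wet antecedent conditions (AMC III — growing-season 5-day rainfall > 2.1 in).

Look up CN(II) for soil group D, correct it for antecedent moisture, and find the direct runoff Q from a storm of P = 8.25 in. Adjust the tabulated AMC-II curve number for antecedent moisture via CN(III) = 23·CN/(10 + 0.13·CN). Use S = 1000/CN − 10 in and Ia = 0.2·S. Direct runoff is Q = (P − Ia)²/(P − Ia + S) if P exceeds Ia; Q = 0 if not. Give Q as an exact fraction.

Q = 377408329/53848612 in ≈ 7.009 in

NRCS table: woods, fair condition, soil group D → CN(II) = 79
Adjust CN=79 to AMC III: 23·79/(10 + 0.13·79) → 1817 ÷ (2027/100) = 181700/2027 ≈ 89.640
S = 1000/(181700/2027) − 10 = 2100/1817 in ≈ 1.156 in
Ia = 0.2·(2100/1817) = 420/1817 in ≈ 0.231 in
Since P=8.250 > Ia=0.231: effective rainfall P−Ia = 58281/7268 in
Q: (58281/7268)² ÷ (66681/7268) = 377408329/53848612 in (≈ 7.009 in)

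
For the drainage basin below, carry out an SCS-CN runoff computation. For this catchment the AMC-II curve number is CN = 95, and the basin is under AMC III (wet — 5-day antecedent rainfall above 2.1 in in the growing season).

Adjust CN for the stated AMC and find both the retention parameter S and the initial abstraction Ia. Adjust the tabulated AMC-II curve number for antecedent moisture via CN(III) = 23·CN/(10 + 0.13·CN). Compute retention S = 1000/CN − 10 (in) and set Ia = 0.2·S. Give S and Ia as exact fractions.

S = 100/437 in ≈ 0.229 in; Ia = 20/437 in ≈ 0.046 in

CN(III) from CN(II)=95: (23·95)/(10 + 0.13·95) = 43700/447 ≈ 97.763
S = 1000/(43700/447) − 10 = 100/437 in ≈ 0.229 in
Initial abstraction Ia = S/5 = (100/437)/5 = 20/437 ≈ 0.046 in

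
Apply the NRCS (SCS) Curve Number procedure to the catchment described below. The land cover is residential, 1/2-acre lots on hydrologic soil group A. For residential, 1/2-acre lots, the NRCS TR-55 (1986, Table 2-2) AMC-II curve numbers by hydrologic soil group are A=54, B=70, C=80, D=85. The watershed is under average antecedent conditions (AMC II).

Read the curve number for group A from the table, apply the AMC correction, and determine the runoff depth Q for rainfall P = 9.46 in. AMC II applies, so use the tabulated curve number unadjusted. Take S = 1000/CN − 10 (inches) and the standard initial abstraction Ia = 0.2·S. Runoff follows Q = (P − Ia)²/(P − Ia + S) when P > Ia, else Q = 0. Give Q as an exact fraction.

Q = 109641841/29660850 in ≈ 3.697 in

NRCS table: residential, 1/2-acre lots, soil group A → CN(II) = 54
CN(II) = 54; AMC II needs no correction.
Max retention: S = 1000/54 − 10 = 230/27 in (≈ 8.519 in)
Ia = 0.2·(230/27) = 46/27 in ≈ 1.704 in
Excess rainfall: 9.460 − 1.704 = 7.756 in; P > Ia so Q > 0
Runoff Q = (P−Ia)²/(P−Ia+S) = (7.756)²/(7.756+8.519) = 109641841/29660850 ≈ 3.697 in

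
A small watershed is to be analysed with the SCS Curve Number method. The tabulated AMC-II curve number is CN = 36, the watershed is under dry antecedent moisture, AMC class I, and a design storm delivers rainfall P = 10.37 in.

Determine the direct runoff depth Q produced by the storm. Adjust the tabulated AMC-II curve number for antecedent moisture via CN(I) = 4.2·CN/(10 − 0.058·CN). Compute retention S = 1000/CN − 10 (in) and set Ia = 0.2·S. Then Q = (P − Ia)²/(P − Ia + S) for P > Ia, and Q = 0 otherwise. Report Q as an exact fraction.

Q = 1295496049/15800267700 in ≈ 0.082 in

Dry (AMC I): CN(I) = 4.2·36/(10 − 0.058·36) = (756/5)/(989/125) = 18900/989 ≈ 19.110
Retention S: 1000/CN − 10 with CN=19.110 → S = 8000/189 ≈ 42.328 in
Ia = 0.2·(8000/189) = 1600/189 in ≈ 8.466 in
Since P=10.370 > Ia=8.466: effective rainfall P−Ia = 35993/18900 in
Q = (35993/18900)²/((35993/18900) + 8000/189) = (1295496049/357210000)/(835993/18900) = 1295496049/15800267700 in ≈ 0.082 in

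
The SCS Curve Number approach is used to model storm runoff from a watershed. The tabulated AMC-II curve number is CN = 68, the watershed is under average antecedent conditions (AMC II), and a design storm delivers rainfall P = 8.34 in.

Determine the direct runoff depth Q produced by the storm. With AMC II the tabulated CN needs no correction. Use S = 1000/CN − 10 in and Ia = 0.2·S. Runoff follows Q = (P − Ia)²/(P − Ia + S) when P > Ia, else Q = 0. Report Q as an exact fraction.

Average conditions: CN = 68 (no AMC adjustment).
S = 1000/68 − 10 = 80/17 in ≈ 4.706 in
Ia = 0.2·(80/17) = 16/17 in ≈ 0.941 in
Since P=8.340 > Ia=0.941: effective rainfall P−Ia = 6289/850 in
Q = (6289/850)²/((6289/850) + 80/17) = (39551521/722500)/(10289/850) = 39551521/8745650 in ≈ 4.522 in

Q = 39551521/8745650 in ≈ 4.522 in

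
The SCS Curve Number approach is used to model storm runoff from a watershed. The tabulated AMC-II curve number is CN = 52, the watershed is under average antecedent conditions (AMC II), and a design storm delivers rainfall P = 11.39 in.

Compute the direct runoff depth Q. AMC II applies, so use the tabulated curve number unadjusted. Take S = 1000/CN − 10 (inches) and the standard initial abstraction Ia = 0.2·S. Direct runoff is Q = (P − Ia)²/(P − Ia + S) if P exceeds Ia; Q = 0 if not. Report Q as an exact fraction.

Q = 153933649/31729100 in ≈ 4.851 in

Average conditions: CN = 52 (no AMC adjustment).
S = 1000/52 − 10 = 120/13 in ≈ 9.231 in
Ia = 0.2·(120/13) = 24/13 in ≈ 1.846 in
Excess rainfall: 11.390 − 1.846 = 9.544 in; P > Ia so Q > 0
Q = (12407/1300)²/((12407/1300) + 120/13) = (153933649/1690000)/(24407/1300) = 153933649/31729100 in ≈ 4.851 in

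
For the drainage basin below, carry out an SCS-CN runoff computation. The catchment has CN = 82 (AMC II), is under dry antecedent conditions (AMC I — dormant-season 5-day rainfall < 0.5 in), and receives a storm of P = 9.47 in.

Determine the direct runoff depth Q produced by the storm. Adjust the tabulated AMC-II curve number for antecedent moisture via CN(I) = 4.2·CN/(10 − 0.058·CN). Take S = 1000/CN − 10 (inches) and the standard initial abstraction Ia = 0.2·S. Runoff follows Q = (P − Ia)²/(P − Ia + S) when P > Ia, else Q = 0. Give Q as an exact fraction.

CN(I) from CN(II)=82: (4.2·82)/(10 − 0.058·82) = 28700/437 ≈ 65.675
S = 1000/(28700/437) − 10 = 1500/287 in ≈ 5.226 in
Initial abstraction Ia = S/5 = (1500/287)/5 = 300/287 ≈ 1.045 in
P − Ia = 9.470 − 1.045 = 241789/28700 ≈ 8.425 in (> 0, runoff occurs)
Q: (241789/28700)² ÷ (391789/28700) = 58461920521/11244344300 in (≈ 5.199 in)

Q = 58461920521/11244344300 in ≈ 5.199 in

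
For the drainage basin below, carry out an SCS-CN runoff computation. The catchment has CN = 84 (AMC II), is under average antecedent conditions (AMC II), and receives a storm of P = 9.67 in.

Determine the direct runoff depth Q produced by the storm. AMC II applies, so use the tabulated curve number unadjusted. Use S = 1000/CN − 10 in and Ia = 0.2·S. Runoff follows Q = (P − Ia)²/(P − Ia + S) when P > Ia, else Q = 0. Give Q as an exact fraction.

AMC II — tabulated CN = 84 applies directly.
Retention S: 1000/CN − 10 with CN=84.000 → S = 40/21 ≈ 1.905 in
Ia = 0.2S: 0.2·1.905 = 0.381 in (exactly 8/21)
P − Ia = 9.670 − 0.381 = 19507/2100 ≈ 9.289 in (> 0, runoff occurs)
Q: (19507/2100)² ÷ (23507/2100) = 380523049/49364700 in (≈ 7.708 in)

Q = 380523049/49364700 in ≈ 7.708 in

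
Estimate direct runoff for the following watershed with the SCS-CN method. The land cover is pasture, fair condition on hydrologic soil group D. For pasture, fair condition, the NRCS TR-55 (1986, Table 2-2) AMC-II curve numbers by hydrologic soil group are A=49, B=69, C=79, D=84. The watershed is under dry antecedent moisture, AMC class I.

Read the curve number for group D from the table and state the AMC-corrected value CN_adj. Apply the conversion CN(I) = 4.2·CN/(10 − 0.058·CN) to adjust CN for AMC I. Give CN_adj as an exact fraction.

CN_adj = 44100/641 ≈ 68.799

NRCS table: pasture, fair condition, soil group D → CN(II) = 84
Adjust CN=84 to AMC I: 4.2·84/(10 − 0.058·84) → (1764/5) ÷ (641/125) = 44100/641 ≈ 68.799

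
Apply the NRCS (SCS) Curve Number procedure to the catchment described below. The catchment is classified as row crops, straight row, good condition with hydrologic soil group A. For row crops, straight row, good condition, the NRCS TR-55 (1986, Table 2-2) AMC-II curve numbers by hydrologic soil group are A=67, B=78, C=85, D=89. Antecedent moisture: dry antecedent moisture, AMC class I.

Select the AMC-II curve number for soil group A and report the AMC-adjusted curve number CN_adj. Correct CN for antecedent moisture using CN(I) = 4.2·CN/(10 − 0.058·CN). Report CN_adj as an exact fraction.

NRCS table: row crops, straight row, good condition, soil group A → CN(II) = 67
CN(I) from CN(II)=67: (4.2·67)/(10 − 0.058·67) = 46900/1019 ≈ 46.026

CN_adj = 46900/1019 ≈ 46.026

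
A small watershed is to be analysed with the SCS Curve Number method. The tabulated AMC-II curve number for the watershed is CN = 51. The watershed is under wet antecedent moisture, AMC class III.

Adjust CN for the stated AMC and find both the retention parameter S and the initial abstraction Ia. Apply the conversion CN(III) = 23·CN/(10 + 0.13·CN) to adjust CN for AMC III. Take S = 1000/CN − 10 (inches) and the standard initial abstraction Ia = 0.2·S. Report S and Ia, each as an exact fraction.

S = 4900/1173 in ≈ 4.177 in; Ia = 980/1173 in ≈ 0.835 in

CN(III) from CN(II)=51: (23·51)/(10 + 0.13·51) = 117300/1663 ≈ 70.535
Retention S: 1000/CN − 10 with CN=70.535 → S = 4900/1173 ≈ 4.177 in
Ia = 0.2·(4900/1173) = 980/1173 in ≈ 0.835 in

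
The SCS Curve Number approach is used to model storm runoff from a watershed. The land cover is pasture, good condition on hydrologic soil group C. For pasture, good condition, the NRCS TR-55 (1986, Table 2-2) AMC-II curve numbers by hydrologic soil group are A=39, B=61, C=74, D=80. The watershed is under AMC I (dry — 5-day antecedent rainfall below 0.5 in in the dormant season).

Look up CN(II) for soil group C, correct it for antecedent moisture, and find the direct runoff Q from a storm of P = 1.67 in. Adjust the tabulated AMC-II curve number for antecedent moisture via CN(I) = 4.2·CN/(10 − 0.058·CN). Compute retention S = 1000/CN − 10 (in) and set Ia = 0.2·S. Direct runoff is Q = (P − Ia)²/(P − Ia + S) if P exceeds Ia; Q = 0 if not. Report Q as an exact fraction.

NRCS table: pasture, good condition, soil group C → CN(II) = 74
Adjust CN=74 to AMC I: 4.2·74/(10 − 0.058·74) → (1554/5) ÷ (1427/250) = 77700/1427 ≈ 54.450
S = 1000/(77700/1427) − 10 = 6500/777 in ≈ 8.366 in
Ia = 0.2S: 0.2·8.366 = 1.673 in (exactly 1300/777)
P = 1.670 ≤ Ia = 1.673 in: entire storm abstracted, Q = 0.

Q = 0 in ≈ 0.000 in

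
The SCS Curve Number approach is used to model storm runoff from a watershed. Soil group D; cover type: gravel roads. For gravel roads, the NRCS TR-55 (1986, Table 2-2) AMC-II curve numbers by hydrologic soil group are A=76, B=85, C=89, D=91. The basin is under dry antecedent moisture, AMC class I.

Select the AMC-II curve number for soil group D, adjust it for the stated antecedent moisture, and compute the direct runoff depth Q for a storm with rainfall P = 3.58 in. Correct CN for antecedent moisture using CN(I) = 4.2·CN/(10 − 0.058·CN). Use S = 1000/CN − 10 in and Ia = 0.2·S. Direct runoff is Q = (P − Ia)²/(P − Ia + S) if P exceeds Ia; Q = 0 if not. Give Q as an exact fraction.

NRCS table: gravel roads, soil group D → CN(II) = 91
Adjust CN=91 to AMC I: 4.2·91/(10 − 0.058·91) → (1911/5) ÷ (2361/500) = 63700/787 ≈ 80.940
Max retention: S = 1000/(63700/787) − 10 = 1500/637 in (≈ 2.355 in)
Ia = 0.2S: 0.2·2.355 = 0.471 in (exactly 300/637)
P − Ia = 3.580 − 0.471 = 99023/31850 ≈ 3.109 in (> 0, runoff occurs)
Runoff Q = (P−Ia)²/(P−Ia+S) = (3.109)²/(3.109+2.355) = 9805554529/5542632550 ≈ 1.769 in

Q = 9805554529/5542632550 in ≈ 1.769 in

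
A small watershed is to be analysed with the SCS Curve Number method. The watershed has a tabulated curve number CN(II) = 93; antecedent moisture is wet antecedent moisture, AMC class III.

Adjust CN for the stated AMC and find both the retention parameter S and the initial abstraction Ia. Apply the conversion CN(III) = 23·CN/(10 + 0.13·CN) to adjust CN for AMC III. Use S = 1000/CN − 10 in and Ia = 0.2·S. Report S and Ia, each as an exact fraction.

Adjust CN=93 to AMC III: 23·93/(10 + 0.13·93) → 2139 ÷ (2209/100) = 213900/2209 ≈ 96.831
Max retention: S = 1000/(213900/2209) − 10 = 700/2139 in (≈ 0.327 in)
Initial abstraction Ia = S/5 = (700/2139)/5 = 140/2139 ≈ 0.065 in

S = 700/2139 in ≈ 0.327 in; Ia = 140/2139 in ≈ 0.065 in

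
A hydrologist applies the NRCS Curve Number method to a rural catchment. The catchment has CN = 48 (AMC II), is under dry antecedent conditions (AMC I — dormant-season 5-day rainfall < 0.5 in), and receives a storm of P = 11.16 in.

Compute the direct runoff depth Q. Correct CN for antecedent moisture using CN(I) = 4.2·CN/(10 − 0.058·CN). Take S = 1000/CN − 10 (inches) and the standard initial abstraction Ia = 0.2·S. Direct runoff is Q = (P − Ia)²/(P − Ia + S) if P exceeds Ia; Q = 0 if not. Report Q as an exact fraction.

Adjust CN=48 to AMC I: 4.2·48/(10 − 0.058·48) → (1008/5) ÷ (902/125) = 12600/451 ≈ 27.938
Retention S: 1000/CN − 10 with CN=27.938 → S = 1625/63 ≈ 25.794 in
Ia = 0.2·(1625/63) = 325/63 in ≈ 5.159 in
P − Ia = 11.160 − 5.159 = 9452/1575 ≈ 6.001 in (> 0, runoff occurs)
Runoff Q = (P−Ia)²/(P−Ia+S) = (6.001)²/(6.001+25.794) = 89340304/78871275 ≈ 1.133 in

Q = 89340304/78871275 in ≈ 1.133 in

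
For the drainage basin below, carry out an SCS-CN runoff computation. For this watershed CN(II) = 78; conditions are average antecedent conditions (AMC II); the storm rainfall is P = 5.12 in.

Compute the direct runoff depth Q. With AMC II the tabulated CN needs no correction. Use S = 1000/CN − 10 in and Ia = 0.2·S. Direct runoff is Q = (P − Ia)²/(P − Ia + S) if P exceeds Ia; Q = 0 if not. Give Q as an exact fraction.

Q = 4932841/1753050 in ≈ 2.814 in

Average conditions: CN = 78 (no AMC adjustment).
Max retention: S = 1000/78 − 10 = 110/39 in (≈ 2.821 in)
Ia = 0.2S: 0.2·2.821 = 0.564 in (exactly 22/39)
Excess rainfall: 5.120 − 0.564 = 4.556 in; P > Ia so Q > 0
Runoff Q = (P−Ia)²/(P−Ia+S) = (4.556)²/(4.556+2.821) = 4932841/1753050 ≈ 2.814 in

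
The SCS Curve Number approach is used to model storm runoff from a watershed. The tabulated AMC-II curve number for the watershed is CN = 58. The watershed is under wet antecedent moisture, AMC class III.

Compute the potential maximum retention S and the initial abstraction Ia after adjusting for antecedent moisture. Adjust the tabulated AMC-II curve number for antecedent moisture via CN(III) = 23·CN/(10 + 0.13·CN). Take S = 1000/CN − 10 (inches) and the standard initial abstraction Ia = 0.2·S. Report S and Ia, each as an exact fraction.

S = 2100/667 in ≈ 3.148 in; Ia = 420/667 in ≈ 0.630 in

Adjust CN=58 to AMC III: 23·58/(10 + 0.13·58) → 1334 ÷ (877/50) = 66700/877 ≈ 76.055
Retention S: 1000/CN − 10 with CN=76.055 → S = 2100/667 ≈ 3.148 in
Ia = 0.2·(2100/667) = 420/667 in ≈ 0.630 in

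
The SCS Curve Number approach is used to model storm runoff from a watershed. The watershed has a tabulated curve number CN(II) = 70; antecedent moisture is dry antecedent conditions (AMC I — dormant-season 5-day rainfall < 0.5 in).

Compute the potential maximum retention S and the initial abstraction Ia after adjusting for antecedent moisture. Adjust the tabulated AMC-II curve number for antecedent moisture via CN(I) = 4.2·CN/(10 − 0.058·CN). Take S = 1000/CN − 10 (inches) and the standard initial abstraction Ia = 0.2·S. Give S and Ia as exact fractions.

CN(I) from CN(II)=70: (4.2·70)/(10 − 0.058·70) = 4900/99 ≈ 49.495
S = 1000/(4900/99) − 10 = 500/49 in ≈ 10.204 in
Ia = 0.2S: 0.2·10.204 = 2.041 in (exactly 100/49)

S = 500/49 in ≈ 10.204 in; Ia = 100/49 in ≈ 2.041 in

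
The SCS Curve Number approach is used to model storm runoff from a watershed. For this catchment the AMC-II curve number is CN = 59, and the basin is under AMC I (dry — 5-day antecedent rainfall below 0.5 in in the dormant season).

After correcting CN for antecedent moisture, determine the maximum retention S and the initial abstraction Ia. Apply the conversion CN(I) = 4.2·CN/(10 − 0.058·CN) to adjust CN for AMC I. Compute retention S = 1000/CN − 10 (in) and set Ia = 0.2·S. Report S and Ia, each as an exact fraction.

CN(I) from CN(II)=59: (4.2·59)/(10 − 0.058·59) = 123900/3289 ≈ 37.671
Retention S: 1000/CN − 10 with CN=37.671 → S = 20500/1239 ≈ 16.546 in
Initial abstraction Ia = S/5 = (20500/1239)/5 = 4100/1239 ≈ 3.309 in

S = 20500/1239 in ≈ 16.546 in; Ia = 4100/1239 in ≈ 3.309 in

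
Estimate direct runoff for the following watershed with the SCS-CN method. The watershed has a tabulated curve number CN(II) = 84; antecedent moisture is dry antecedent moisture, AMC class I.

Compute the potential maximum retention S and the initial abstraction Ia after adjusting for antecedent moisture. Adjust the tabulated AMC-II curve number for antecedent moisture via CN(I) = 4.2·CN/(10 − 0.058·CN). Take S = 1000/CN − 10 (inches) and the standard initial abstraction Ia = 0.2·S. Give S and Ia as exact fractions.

S = 2000/441 in ≈ 4.535 in; Ia = 400/441 in ≈ 0.907 in

CN(I) from CN(II)=84: (4.2·84)/(10 − 0.058·84) = 44100/641 ≈ 68.799
Retention S: 1000/CN − 10 with CN=68.799 → S = 2000/441 ≈ 4.535 in
Ia = 0.2·(2000/441) = 400/441 in ≈ 0.907 in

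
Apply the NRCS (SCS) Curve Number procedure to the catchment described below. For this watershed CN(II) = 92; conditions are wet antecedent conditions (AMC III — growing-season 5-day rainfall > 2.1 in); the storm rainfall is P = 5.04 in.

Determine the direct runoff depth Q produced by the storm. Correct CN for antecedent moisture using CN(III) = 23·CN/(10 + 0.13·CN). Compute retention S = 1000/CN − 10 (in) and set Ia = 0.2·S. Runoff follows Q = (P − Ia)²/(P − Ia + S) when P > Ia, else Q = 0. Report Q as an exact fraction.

Q = 2155223858/467199575 in ≈ 4.613 in

Wet (AMC III): CN(III) = 23·92/(10 + 0.13·92) = 2116/(549/25) = 52900/549 ≈ 96.357
Max retention: S = 1000/(52900/549) − 10 = 200/529 in (≈ 0.378 in)
Initial abstraction Ia = S/5 = (200/529)/5 = 40/529 ≈ 0.076 in
Excess rainfall: 5.040 − 0.076 = 4.964 in; P > Ia so Q > 0
Runoff Q = (P−Ia)²/(P−Ia+S) = (4.964)²/(4.964+0.378) = 2155223858/467199575 ≈ 4.613 in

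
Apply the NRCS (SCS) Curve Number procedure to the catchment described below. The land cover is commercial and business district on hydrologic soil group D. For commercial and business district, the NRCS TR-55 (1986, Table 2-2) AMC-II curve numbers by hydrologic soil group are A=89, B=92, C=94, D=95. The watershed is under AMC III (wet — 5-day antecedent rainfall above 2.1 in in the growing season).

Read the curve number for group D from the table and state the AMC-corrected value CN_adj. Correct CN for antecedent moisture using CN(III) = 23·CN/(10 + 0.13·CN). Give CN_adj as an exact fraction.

CN_adj = 43700/447 ≈ 97.763

NRCS table: commercial and business district, soil group D → CN(II) = 95
Adjust CN=95 to AMC III: 23·95/(10 + 0.13·95) → 2185 ÷ (447/20) = 43700/447 ≈ 97.763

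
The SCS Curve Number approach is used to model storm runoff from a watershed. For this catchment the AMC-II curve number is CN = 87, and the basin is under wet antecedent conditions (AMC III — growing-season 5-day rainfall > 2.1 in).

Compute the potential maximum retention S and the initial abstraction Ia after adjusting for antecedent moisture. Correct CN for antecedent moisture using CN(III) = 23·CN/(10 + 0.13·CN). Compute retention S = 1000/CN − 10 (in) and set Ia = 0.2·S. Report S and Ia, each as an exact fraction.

CN(III) from CN(II)=87: (23·87)/(10 + 0.13·87) = 200100/2131 ≈ 93.900
Retention S: 1000/CN − 10 with CN=93.900 → S = 1300/2001 ≈ 0.650 in
Ia = 0.2S: 0.2·0.650 = 0.130 in (exactly 260/2001)

S = 1300/2001 in ≈ 0.650 in; Ia = 260/2001 in ≈ 0.130 in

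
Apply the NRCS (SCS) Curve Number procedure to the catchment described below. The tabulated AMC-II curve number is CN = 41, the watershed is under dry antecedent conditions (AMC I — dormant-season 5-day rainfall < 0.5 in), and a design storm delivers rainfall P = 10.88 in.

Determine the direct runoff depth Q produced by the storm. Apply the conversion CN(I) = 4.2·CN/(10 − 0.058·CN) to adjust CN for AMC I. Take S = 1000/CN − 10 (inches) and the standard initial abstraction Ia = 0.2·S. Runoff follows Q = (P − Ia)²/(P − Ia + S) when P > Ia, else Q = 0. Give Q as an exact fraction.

Q = 469718929/1108795800 in ≈ 0.424 in

Adjust CN=41 to AMC I: 4.2·41/(10 − 0.058·41) → (861/5) ÷ (3811/500) = 86100/3811 ≈ 22.592
S = 1000/(86100/3811) − 10 = 29500/861 in ≈ 34.262 in
Initial abstraction Ia = S/5 = (29500/861)/5 = 5900/861 ≈ 6.852 in
Since P=10.880 > Ia=6.852: effective rainfall P−Ia = 86692/21525 in
Runoff Q = (P−Ia)²/(P−Ia+S) = (4.028)²/(4.028+34.262) = 469718929/1108795800 ≈ 0.424 in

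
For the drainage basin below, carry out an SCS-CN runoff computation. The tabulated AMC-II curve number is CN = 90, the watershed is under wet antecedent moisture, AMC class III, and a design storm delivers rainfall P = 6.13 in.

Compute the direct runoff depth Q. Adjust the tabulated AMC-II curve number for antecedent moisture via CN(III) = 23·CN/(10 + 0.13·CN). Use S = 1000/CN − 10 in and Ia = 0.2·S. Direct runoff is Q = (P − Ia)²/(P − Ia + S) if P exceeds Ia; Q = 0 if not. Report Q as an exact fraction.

Q = 15597761881/2792243700 in ≈ 5.586 in

CN(III) from CN(II)=90: (23·90)/(10 + 0.13·90) = 20700/217 ≈ 95.392
Max retention: S = 1000/(20700/217) − 10 = 100/207 in (≈ 0.483 in)
Ia = 0.2·(100/207) = 20/207 in ≈ 0.097 in
P − Ia = 6.130 − 0.097 = 124891/20700 ≈ 6.033 in (> 0, runoff occurs)
Runoff Q = (P−Ia)²/(P−Ia+S) = (6.033)²/(6.033+0.483) = 15597761881/2792243700 ≈ 5.586 in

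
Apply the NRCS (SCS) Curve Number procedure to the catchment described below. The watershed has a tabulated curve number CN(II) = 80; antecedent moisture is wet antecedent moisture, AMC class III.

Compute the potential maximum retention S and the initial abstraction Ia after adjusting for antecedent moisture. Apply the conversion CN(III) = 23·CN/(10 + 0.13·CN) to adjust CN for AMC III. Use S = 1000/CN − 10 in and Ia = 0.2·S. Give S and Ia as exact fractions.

Adjust CN=80 to AMC III: 23·80/(10 + 0.13·80) → 1840 ÷ (102/5) = 4600/51 ≈ 90.196
S = 1000/(4600/51) − 10 = 25/23 in ≈ 1.087 in
Initial abstraction Ia = S/5 = (25/23)/5 = 5/23 ≈ 0.217 in

S = 25/23 in ≈ 1.087 in; Ia = 5/23 in ≈ 0.217 in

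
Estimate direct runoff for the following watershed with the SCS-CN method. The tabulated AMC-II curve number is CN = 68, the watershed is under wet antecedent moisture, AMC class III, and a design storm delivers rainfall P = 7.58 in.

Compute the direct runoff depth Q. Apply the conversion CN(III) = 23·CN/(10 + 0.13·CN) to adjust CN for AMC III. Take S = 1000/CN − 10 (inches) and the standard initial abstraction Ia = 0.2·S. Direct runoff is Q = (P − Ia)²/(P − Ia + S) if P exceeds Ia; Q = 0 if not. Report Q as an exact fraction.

Adjust CN=68 to AMC III: 23·68/(10 + 0.13·68) → 1564 ÷ (471/25) = 39100/471 ≈ 83.015
S = 1000/(39100/471) − 10 = 800/391 in ≈ 2.046 in
Ia = 0.2·(800/391) = 160/391 in ≈ 0.409 in
P − Ia = 7.580 − 0.409 = 140189/19550 ≈ 7.171 in (> 0, runoff occurs)
Q: (140189/19550)² ÷ (180189/19550) = 19652955721/3522694950 in (≈ 5.579 in)

Q = 19652955721/3522694950 in ≈ 5.579 in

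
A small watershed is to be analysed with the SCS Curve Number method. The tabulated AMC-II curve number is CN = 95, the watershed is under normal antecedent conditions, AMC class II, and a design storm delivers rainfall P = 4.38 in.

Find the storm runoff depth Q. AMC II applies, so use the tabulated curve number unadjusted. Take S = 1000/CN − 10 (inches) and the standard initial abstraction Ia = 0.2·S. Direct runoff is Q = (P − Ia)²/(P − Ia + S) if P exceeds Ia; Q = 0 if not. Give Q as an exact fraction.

Average conditions: CN = 95 (no AMC adjustment).
Max retention: S = 1000/95 − 10 = 10/19 in (≈ 0.526 in)
Ia = 0.2·(10/19) = 2/19 in ≈ 0.105 in
Excess rainfall: 4.380 − 0.105 = 4.275 in; P > Ia so Q > 0
Runoff Q = (P−Ia)²/(P−Ia+S) = (4.275)²/(4.275+0.526) = 16491721/4332950 ≈ 3.806 in

Q = 16491721/4332950 in ≈ 3.806 in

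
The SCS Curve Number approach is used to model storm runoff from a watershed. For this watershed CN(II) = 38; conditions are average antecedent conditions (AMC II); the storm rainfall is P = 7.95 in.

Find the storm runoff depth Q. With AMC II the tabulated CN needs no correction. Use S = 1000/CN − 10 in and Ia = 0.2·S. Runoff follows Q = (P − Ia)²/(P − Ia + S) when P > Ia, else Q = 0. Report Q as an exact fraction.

CN(II) = 38; AMC II needs no correction.
Retention S: 1000/CN − 10 with CN=38.000 → S = 310/19 ≈ 16.316 in
Ia = 0.2·(310/19) = 62/19 in ≈ 3.263 in
Excess rainfall: 7.950 − 3.263 = 4.687 in; P > Ia so Q > 0
Q = (1781/380)²/((1781/380) + 310/19) = (3171961/144400)/(7981/380) = 3171961/3032780 in ≈ 1.046 in

Q = 3171961/3032780 in ≈ 1.046 in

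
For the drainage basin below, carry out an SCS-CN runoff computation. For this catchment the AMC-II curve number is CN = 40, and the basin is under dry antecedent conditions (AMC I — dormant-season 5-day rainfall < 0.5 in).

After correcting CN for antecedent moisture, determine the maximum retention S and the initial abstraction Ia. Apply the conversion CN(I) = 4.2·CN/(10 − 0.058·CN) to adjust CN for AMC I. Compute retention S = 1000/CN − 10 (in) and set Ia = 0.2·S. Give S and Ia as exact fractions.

S = 250/7 in ≈ 35.714 in; Ia = 50/7 in ≈ 7.143 in

CN(I) from CN(II)=40: (4.2·40)/(10 − 0.058·40) = 175/8 ≈ 21.875
Retention S: 1000/CN − 10 with CN=21.875 → S = 250/7 ≈ 35.714 in
Initial abstraction Ia = S/5 = (250/7)/5 = 50/7 ≈ 7.143 in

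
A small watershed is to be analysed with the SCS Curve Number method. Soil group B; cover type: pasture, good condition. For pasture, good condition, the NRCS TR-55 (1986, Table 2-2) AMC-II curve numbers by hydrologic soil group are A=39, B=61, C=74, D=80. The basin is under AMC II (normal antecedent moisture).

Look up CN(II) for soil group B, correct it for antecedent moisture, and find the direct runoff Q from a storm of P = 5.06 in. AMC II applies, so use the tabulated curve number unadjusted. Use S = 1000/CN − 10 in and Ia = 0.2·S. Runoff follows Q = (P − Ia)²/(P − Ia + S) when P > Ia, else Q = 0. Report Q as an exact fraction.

NRCS table: pasture, good condition, soil group B → CN(II) = 61
Average conditions: CN = 61 (no AMC adjustment).
Retention S: 1000/CN − 10 with CN=61.000 → S = 390/61 ≈ 6.393 in
Initial abstraction Ia = S/5 = (390/61)/5 = 78/61 ≈ 1.279 in
Since P=5.060 > Ia=1.279: effective rainfall P−Ia = 11533/3050 in
Q = (11533/3050)²/((11533/3050) + 390/61) = (133010089/9302500)/(31033/3050) = 133010089/94650650 in ≈ 1.405 in

Q = 133010089/94650650 in ≈ 1.405 in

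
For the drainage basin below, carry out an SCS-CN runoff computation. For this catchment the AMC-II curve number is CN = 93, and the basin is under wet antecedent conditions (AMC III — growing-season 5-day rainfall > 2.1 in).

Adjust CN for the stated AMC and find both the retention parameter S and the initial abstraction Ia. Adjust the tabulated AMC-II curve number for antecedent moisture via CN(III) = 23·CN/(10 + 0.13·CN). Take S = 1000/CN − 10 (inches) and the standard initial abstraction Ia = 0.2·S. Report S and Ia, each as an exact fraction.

S = 700/2139 in ≈ 0.327 in; Ia = 140/2139 in ≈ 0.065 in

Wet (AMC III): CN(III) = 23·93/(10 + 0.13·93) = 2139/(2209/100) = 213900/2209 ≈ 96.831
Max retention: S = 1000/(213900/2209) − 10 = 700/2139 in (≈ 0.327 in)
Ia = 0.2·(700/2139) = 140/2139 in ≈ 0.065 in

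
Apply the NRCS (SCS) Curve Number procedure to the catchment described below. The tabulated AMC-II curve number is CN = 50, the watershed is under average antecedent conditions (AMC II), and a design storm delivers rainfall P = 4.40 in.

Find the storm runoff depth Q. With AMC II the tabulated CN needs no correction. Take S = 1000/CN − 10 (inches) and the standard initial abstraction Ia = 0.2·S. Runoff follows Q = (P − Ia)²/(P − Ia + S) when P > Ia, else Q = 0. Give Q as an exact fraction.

CN(II) = 50; AMC II needs no correction.
S = 1000/50 − 10 = 10 in ≈ 10.000 in
Initial abstraction Ia = S/5 = 10/5 = 2 ≈ 2.000 in
Excess rainfall: 4.400 − 2.000 = 2.400 in; P > Ia so Q > 0
Runoff Q = (P−Ia)²/(P−Ia+S) = (2.400)²/(2.400+10.000) = 72/155 ≈ 0.465 in

Q = 72/155 in ≈ 0.465 in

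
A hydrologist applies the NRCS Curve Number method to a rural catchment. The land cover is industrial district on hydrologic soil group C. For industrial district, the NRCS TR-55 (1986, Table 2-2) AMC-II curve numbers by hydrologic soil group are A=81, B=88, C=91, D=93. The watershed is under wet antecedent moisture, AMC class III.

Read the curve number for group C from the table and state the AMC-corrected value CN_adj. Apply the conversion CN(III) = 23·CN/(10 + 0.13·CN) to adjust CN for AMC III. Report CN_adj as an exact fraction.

CN_adj = 209300/2183 ≈ 95.877

NRCS table: industrial district, soil group C → CN(II) = 91
Wet (AMC III): CN(III) = 23·91/(10 + 0.13·91) = 2093/(2183/100) = 209300/2183 ≈ 95.877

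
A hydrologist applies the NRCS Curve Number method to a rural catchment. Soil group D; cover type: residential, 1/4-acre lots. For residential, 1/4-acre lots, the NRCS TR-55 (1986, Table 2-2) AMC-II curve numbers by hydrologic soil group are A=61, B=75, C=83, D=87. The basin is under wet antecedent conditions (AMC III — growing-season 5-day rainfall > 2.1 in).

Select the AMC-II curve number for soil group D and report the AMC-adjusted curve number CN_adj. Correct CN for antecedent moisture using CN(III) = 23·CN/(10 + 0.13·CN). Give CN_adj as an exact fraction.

NRCS table: residential, 1/4-acre lots, soil group D → CN(II) = 87
CN(III) from CN(II)=87: (23·87)/(10 + 0.13·87) = 200100/2131 ≈ 93.900

CN_adj = 200100/2131 ≈ 93.900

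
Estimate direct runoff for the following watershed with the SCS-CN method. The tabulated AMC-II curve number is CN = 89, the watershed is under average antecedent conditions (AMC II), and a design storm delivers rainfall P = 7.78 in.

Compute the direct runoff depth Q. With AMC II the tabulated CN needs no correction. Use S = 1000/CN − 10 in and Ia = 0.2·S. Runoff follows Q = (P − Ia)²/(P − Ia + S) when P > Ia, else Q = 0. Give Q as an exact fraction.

Q = 1123657441/173643450 in ≈ 6.471 in

AMC II — tabulated CN = 89 applies directly.
Max retention: S = 1000/89 − 10 = 110/89 in (≈ 1.236 in)
Ia = 0.2S: 0.2·1.236 = 0.247 in (exactly 22/89)
Since P=7.780 > Ia=0.247: effective rainfall P−Ia = 33521/4450 in
Runoff Q = (P−Ia)²/(P−Ia+S) = (7.533)²/(7.533+1.236) = 1123657441/173643450 ≈ 6.471 in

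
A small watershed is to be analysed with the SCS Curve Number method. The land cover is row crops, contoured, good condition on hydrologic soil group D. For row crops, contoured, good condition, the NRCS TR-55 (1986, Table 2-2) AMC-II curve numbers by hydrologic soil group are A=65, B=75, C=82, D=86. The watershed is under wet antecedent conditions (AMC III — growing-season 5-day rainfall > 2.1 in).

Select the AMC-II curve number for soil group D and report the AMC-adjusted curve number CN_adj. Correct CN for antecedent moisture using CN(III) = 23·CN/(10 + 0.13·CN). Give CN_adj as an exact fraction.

CN_adj = 98900/1059 ≈ 93.390

NRCS table: row crops, contoured, good condition, soil group D → CN(II) = 86
CN(III) from CN(II)=86: (23·86)/(10 + 0.13·86) = 98900/1059 ≈ 93.390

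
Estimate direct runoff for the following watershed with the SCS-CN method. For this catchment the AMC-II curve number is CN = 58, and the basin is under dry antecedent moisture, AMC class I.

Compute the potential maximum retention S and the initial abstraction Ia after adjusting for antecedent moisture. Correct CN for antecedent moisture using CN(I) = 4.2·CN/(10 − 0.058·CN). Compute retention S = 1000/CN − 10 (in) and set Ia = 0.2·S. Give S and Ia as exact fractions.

S = 500/29 in ≈ 17.241 in; Ia = 100/29 in ≈ 3.448 in

Dry (AMC I): CN(I) = 4.2·58/(10 − 0.058·58) = (1218/5)/(1659/250) = 2900/79 ≈ 36.709
Max retention: S = 1000/(2900/79) − 10 = 500/29 in (≈ 17.241 in)
Ia = 0.2·(500/29) = 100/29 in ≈ 3.448 in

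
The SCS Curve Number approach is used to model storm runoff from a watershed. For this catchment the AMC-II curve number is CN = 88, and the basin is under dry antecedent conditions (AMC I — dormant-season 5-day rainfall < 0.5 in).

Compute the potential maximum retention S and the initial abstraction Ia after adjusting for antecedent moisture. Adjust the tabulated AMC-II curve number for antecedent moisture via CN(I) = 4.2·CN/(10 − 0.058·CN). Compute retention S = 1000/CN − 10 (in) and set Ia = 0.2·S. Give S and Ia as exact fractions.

CN(I) from CN(II)=88: (4.2·88)/(10 − 0.058·88) = 3850/51 ≈ 75.490
Retention S: 1000/CN − 10 with CN=75.490 → S = 250/77 ≈ 3.247 in
Ia = 0.2·(250/77) = 50/77 in ≈ 0.649 in

S = 250/77 in ≈ 3.247 in; Ia = 50/77 in ≈ 0.649 in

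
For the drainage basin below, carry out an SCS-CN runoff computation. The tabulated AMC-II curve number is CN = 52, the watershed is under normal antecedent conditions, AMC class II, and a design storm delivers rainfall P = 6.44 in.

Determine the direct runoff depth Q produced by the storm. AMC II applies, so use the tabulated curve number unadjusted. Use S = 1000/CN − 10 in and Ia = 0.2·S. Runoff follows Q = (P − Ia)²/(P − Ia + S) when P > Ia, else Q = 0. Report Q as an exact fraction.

Q = 2229049/1460225 in ≈ 1.527 in

Average conditions: CN = 52 (no AMC adjustment).
Max retention: S = 1000/52 − 10 = 120/13 in (≈ 9.231 in)
Initial abstraction Ia = S/5 = (120/13)/5 = 24/13 ≈ 1.846 in
Since P=6.440 > Ia=1.846: effective rainfall P−Ia = 1493/325 in
Q: (1493/325)² ÷ (4493/325) = 2229049/1460225 in (≈ 1.527 in)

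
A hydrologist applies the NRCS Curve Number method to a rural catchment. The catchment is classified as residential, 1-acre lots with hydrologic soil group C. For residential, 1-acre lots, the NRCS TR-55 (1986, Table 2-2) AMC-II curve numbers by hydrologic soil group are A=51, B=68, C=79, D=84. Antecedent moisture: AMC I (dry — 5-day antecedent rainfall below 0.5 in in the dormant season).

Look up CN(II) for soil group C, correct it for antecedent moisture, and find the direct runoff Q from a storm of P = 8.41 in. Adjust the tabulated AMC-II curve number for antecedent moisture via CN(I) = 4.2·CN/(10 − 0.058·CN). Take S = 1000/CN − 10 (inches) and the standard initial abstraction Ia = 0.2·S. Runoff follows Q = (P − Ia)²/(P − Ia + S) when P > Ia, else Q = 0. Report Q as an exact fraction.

NRCS table: residential, 1-acre lots, soil group C → CN(II) = 79
Dry (AMC I): CN(I) = 4.2·79/(10 − 0.058·79) = (1659/5)/(2709/500) = 7900/129 ≈ 61.240
Max retention: S = 1000/(7900/129) − 10 = 500/79 in (≈ 6.329 in)
Initial abstraction Ia = S/5 = (500/79)/5 = 100/79 ≈ 1.266 in
P − Ia = 8.410 − 1.266 = 56439/7900 ≈ 7.144 in (> 0, runoff occurs)
Q: (56439/7900)² ÷ (106439/7900) = 3185360721/840868100 in (≈ 3.788 in)

Q = 3185360721/840868100 in ≈ 3.788 in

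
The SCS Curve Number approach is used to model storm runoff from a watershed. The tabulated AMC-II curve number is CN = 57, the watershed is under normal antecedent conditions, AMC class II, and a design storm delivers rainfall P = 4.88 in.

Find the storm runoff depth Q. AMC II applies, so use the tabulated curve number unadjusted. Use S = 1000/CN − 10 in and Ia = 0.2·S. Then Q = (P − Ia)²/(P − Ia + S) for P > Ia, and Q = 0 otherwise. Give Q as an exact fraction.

Q = 11539208/11082225 in ≈ 1.041 in

AMC II — tabulated CN = 57 applies directly.
S = 1000/57 − 10 = 430/57 in ≈ 7.544 in
Ia = 0.2S: 0.2·7.544 = 1.509 in (exactly 86/57)
Since P=4.880 > Ia=1.509: effective rainfall P−Ia = 4804/1425 in
Q: (4804/1425)² ÷ (15554/1425) = 11539208/11082225 in (≈ 1.041 in)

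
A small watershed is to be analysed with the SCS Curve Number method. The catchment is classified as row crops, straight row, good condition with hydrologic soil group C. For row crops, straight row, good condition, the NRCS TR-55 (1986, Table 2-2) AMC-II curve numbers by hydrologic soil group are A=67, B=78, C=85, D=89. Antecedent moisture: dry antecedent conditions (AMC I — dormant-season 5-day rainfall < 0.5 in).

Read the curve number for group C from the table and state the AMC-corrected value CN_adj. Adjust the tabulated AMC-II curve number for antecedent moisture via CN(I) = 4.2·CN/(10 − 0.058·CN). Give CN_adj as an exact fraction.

CN_adj = 11900/169 ≈ 70.414

NRCS table: row crops, straight row, good condition, soil group C → CN(II) = 85
Adjust CN=85 to AMC I: 4.2·85/(10 − 0.058·85) → 357 ÷ (507/100) = 11900/169 ≈ 70.414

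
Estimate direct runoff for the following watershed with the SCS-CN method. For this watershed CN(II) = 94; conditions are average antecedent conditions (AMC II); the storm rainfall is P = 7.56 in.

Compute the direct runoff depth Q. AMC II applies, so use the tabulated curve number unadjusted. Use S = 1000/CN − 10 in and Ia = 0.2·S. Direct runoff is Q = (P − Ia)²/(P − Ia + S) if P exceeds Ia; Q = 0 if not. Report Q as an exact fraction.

CN(II) = 94; AMC II needs no correction.
Retention S: 1000/CN − 10 with CN=94.000 → S = 30/47 ≈ 0.638 in
Initial abstraction Ia = S/5 = (30/47)/5 = 6/47 ≈ 0.128 in
P − Ia = 7.560 − 0.128 = 8733/1175 ≈ 7.432 in (> 0, runoff occurs)
Q: (8733/1175)² ÷ (9483/1175) = 25421763/3714175 in (≈ 6.845 in)

Q = 25421763/3714175 in ≈ 6.845 in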